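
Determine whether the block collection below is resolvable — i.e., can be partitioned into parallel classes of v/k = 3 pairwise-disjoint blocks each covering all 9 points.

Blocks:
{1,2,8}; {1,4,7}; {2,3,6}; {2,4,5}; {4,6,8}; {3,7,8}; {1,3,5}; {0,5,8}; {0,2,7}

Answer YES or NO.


v = 9, block size k = 3, number of blocks = 9.
For resolvability, blocks must partition into parallel classes of size v/k = 3.
Total blocks must therefore be a multiple of 3: 9 = 3·3 + 0 ⇒ divisible ✓.
Consider block {1,2,8}. It intersects every other block in the collection, so no parallel class of size 3 can contain it.
Since every block must belong to some parallel class in a resolution, the collection cannot be partitioned into parallel classes.
Resolvable? NO.

NO


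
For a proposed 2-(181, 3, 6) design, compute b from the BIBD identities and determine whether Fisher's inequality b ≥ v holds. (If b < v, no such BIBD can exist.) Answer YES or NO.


r = λ(v − 1)/(k − 1) = 6·180/2 = 540.
b = vr/k = 181·540/3 = 32580.
Fisher's inequality: b ≥ v ⇔ 32580 ≥ 181? YES.

YES


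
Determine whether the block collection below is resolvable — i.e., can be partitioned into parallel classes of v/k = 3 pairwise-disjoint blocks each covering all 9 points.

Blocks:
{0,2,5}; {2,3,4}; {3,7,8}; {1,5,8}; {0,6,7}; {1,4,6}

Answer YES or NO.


v = 9, block size k = 3, number of blocks = 6.
For resolvability, blocks must partition into parallel classes of size v/k = 3.
Total blocks must therefore be a multiple of 3: 6 = 3·2 + 0 ⇒ divisible ✓.
Greedy packing gives 2 candidate class(es). Each should be a full parallel class (size 3, covers all 9 points).
  Class 1 (3 blocks): {0,2,5}; {3,7,8}; {1,4,6}. Points covered: [0, 1, 2, 3, 4, 5, 6, 7, 8].
  Class 2 (3 blocks): {2,3,4}; {1,5,8}; {0,6,7}. Points covered: [0, 1, 2, 3, 4, 5, 6, 7, 8].
All classes full (size 3)? YES. All classes cover every point? YES.
Resolvable? YES.

YES


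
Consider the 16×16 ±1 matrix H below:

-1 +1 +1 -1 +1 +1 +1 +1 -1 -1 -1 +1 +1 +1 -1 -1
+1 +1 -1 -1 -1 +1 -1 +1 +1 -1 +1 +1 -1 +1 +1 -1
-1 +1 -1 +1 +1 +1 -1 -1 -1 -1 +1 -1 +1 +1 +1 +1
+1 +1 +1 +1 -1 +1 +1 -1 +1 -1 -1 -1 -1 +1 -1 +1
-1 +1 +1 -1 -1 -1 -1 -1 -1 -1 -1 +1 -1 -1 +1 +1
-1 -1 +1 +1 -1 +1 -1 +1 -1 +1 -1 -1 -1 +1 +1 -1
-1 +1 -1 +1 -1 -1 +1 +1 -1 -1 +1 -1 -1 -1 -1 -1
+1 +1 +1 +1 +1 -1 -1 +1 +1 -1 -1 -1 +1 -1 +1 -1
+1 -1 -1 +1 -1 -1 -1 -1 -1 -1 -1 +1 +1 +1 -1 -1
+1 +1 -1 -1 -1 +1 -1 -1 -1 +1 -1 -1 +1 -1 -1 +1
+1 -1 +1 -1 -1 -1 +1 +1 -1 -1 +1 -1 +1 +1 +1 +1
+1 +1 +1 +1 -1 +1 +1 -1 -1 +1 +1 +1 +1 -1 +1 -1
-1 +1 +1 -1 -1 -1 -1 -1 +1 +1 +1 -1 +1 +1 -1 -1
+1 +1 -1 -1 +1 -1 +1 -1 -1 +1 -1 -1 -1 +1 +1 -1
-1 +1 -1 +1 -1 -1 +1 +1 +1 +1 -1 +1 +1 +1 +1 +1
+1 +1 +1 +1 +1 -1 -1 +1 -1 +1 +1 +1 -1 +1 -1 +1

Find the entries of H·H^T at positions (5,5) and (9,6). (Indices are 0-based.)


Row 5 of H: [-1, -1, 1, 1, -1, 1, -1, 1, -1, 1, -1, -1, -1, 1, 1, -1].
Row 6 of H: [-1, 1, -1, 1, -1, -1, 1, 1, -1, -1, 1, -1, -1, -1, -1, -1].
Row 9 of H: [1, 1, -1, -1, -1, 1, -1, -1, -1, 1, -1, -1, 1, -1, -1, 1].
(H·H^T)[5][5] = Σ_j H[5][j]·H[5][j] = (-1)² + (-1)² + (1)² + (1)² + (-1)² + (1)² + (-1)² + (1)² + (-1)² + (1)² + (-1)² + (-1)² + (-1)² + (1)² + (1)² + (-1)² = 1 + 1 + 1 + 1 + 1 + 1 + 1 + 1 + 1 + 1 + 1 + 1 + 1 + 1 + 1 + 1 = 16.
(H·H^T)[9][6] = Σ_j H[9][j]·H[6][j] = (1)·(-1) + (1)·(1) + (-1)·(-1) + (-1)·(1) + (-1)·(-1) + (1)·(-1) + (-1)·(1) + (-1)·(1) + (-1)·(-1) + (1)·(-1) + (-1)·(1) + (-1)·(-1) + (1)·(-1) + (-1)·(-1) + (-1)·(-1) + (1)·(-1) = -1 + 1 + 1 + -1 + 1 + -1 + -1 + -1 + 1 + -1 + -1 + 1 + -1 + 1 + 1 + -1 = -2.
Rows 9 and 6 are not orthogonal (dot product = -2 ≠ 0), so H is not a Hadamard matrix.

(5,5) entry = 16; (9,6) entry = -2.


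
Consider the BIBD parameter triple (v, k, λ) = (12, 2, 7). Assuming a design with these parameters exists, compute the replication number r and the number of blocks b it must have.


Any 2-(v, k, λ) BIBD satisfies two necessary conditions:
  (i)  Each point sits in r blocks, and counting incidences through any fixed point gives r(k − 1) = λ(v − 1), so r = λ(v − 1)/(k − 1).
  (ii) Total incidences bk = vr, so b = vr/k.
Step 1: r = λ(v − 1)/(k − 1) = 7·(12 − 1)/(2 − 1) = 7·11/1 = 77/1 = 77.
Step 2: b = vr/k = 12·77/2 = 924/2 = 462.
Check integrality: r = 77 ∈ Z ✓, b = 462 ∈ Z ✓.
(These identities are necessary conditions: they determine r and b for any design with these parameters, but do not by themselves prove that one exists.)

r = 77, b = 462.


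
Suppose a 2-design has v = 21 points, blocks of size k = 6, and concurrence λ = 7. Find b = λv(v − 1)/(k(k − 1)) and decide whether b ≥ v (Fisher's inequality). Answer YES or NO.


r = λ(v − 1)/(k − 1) = 7·20/5 = 28.
b = vr/k = 21·28/6 = 98.
Fisher's inequality: b ≥ v ⇔ 98 ≥ 21? YES.

YES


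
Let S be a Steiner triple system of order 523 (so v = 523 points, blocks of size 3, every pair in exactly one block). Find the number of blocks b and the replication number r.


An STS(v) is a 2-(v, 3, 1) BIBD: block size k = 3, λ = 1.
Replication: r(k − 1) = λ(v − 1) ⇒ r·2 = 523 − 1 = 522 ⇒ r = 261.
Block count: b = v(v − 1)/6 = 523·522/6 = 273006/6 = 45501.
(Check via bk = vr: 45501·3 = 136503 = 523·261 = 136503 ✓.)

r = 261, b = 45501.


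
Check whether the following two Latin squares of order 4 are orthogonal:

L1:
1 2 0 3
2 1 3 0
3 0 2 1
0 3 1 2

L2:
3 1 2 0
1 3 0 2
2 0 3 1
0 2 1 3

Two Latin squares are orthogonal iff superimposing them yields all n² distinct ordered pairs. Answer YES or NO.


Form the n² = 16 superimposed pairs (L1[i][j], L2[i][j]), row by row (rows and columns indexed from 0):
row 0: (1,3) (2,1) (0,2) (3,0)
row 1: (2,1) (1,3) (3,0) (0,2)
row 2: (3,2) (0,0) (2,3) (1,1)
row 3: (0,0) (3,2) (1,1) (2,3)
Orthogonality requires all 16 pairs distinct.
But the pair (2,1) repeats: cell (0,1) has L1 = 2, L2 = 1, and cell (1,0) has L1 = 2, L2 = 1.
A repeated pair means some other pair never occurs (only 8 distinct pairs out of 16), so the squares are not orthogonal.
Conclusion: NO.

NO


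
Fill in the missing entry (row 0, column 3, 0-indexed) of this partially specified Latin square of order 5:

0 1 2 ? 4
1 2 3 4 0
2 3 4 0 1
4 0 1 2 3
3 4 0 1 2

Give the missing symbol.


Row 0 contains symbols [0, 1, 2, 4] — missing [3].
Column 3 contains symbols [0, 1, 2, 4] — missing [3].
The missing symbol must appear in both missing sets; intersection = [3].
Therefore the hidden value is 3.

Missing value = 3.


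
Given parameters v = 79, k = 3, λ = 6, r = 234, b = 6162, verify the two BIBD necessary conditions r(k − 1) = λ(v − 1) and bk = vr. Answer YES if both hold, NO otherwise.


Condition (i): r(k − 1) = 234·2 = 468; λ(v − 1) = 6·78 = 468. Match? YES.
Condition (ii): bk = 6162·3 = 18486; vr = 79·234 = 18486. Match? YES.
Both conditions hold? YES.

YES


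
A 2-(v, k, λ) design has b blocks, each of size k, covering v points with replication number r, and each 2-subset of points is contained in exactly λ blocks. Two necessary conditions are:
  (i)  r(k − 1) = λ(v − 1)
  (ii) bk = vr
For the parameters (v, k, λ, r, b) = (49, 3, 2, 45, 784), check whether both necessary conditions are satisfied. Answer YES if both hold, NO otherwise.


Condition (i): r(k − 1) = 45·2 = 90; λ(v − 1) = 2·48 = 96. Match? NO.
Condition (ii): bk = 784·3 = 2352; vr = 49·45 = 2205. Match? NO.
Both conditions hold? NO.

NO


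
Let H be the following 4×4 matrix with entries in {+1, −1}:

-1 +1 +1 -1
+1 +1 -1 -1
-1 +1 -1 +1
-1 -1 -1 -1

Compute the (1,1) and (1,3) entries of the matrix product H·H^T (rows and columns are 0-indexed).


Row 1 of H: [1, 1, -1, -1].
Row 3 of H: [-1, -1, -1, -1].
(H·H^T)[1][1] = Σ_j H[1][j]·H[1][j] = (1)² + (1)² + (-1)² + (-1)² = 1 + 1 + 1 + 1 = 4.
(H·H^T)[1][3] = Σ_j H[1][j]·H[3][j] = (1)·(-1) + (1)·(-1) + (-1)·(-1) + (-1)·(-1) = -1 + -1 + 1 + 1 = 0.
So rows 1 and 3 are orthogonal; the diagonal entry equals n = 4.

(1,1) entry = 4; (1,3) entry = 0.


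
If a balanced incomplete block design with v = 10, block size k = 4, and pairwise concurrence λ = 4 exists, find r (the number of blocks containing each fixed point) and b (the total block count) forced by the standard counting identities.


Any 2-(v, k, λ) BIBD satisfies two necessary conditions:
  (i)  Each point sits in r blocks, and counting incidences through any fixed point gives r(k − 1) = λ(v − 1), so r = λ(v − 1)/(k − 1).
  (ii) Total incidences bk = vr, so b = vr/k.
Step 1: r = λ(v − 1)/(k − 1) = 4·(10 − 1)/(4 − 1) = 4·9/3 = 36/3 = 12.
Step 2: b = vr/k = 10·12/4 = 120/4 = 30.
Check integrality: r = 12 ∈ Z ✓, b = 30 ∈ Z ✓.
(These identities are necessary conditions: they determine r and b for any design with these parameters, but do not by themselves prove that one exists.)

r = 12, b = 30.


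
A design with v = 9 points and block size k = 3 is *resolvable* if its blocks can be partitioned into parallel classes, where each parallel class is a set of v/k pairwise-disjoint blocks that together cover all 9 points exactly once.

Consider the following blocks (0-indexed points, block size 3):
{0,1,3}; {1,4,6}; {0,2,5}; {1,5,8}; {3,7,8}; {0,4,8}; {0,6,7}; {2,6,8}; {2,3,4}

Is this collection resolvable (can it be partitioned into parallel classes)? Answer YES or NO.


v = 9, block size k = 3, number of blocks = 9.
For resolvability, blocks must partition into parallel classes of size v/k = 3.
Total blocks must therefore be a multiple of 3: 9 = 3·3 + 0 ⇒ divisible ✓.
Consider block {0,1,3}. The only other block(s) in the collection disjoint from it are {2,6,8} — just 1 block(s). Any parallel class containing {0,1,3} would need 2 other blocks each disjoint from it, so no parallel class of size 3 can contain {0,1,3}.
Since every block must belong to some parallel class in a resolution, the collection cannot be partitioned into parallel classes.
Resolvable? NO.

NO


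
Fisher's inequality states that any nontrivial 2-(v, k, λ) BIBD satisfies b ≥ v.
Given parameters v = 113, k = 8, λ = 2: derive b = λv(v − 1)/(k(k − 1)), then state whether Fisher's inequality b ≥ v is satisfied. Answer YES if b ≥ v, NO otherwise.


b = λv(v − 1)/(k(k − 1)) = 2·113·112/(8·7) = 25312/56 = 452.
Compare with v = 113: b ≥ v, so Fisher's inequality holds.

YES


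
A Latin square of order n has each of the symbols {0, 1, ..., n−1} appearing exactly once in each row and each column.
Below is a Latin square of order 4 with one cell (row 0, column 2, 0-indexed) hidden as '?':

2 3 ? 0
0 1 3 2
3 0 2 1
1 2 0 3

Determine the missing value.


Row 0 contains symbols [0, 2, 3] — missing [1].
Column 2 contains symbols [0, 2, 3] — missing [1].
The missing symbol must appear in both missing sets; intersection = [1].
Therefore the hidden value is 1.

Missing value = 1.


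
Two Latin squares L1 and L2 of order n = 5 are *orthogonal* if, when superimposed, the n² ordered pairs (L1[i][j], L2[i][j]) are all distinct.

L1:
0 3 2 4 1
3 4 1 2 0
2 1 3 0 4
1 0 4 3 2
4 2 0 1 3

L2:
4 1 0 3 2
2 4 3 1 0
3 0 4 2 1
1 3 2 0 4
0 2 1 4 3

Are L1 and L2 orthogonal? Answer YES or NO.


Form the n² = 25 superimposed pairs (L1[i][j], L2[i][j]), row by row (rows and columns indexed from 0):
row 0: (0,4) (3,1) (2,0) (4,3) (1,2)
row 1: (3,2) (4,4) (1,3) (2,1) (0,0)
row 2: (2,3) (1,0) (3,4) (0,2) (4,1)
row 3: (1,1) (0,3) (4,2) (3,0) (2,4)
row 4: (4,0) (2,2) (0,1) (1,4) (3,3)
Orthogonality requires all 25 pairs distinct.
Check by first coordinate: for each symbol s of L1, list the L2 entries in the n cells where L1 = s; they must all differ.
  L1 = 0: L2 entries (in reading order) 4, 0, 2, 3, 1 — all 5 distinct ✓
  L1 = 1: L2 entries (in reading order) 2, 3, 0, 1, 4 — all 5 distinct ✓
  L1 = 2: L2 entries (in reading order) 0, 1, 3, 4, 2 — all 5 distinct ✓
  L1 = 3: L2 entries (in reading order) 1, 2, 4, 0, 3 — all 5 distinct ✓
  L1 = 4: L2 entries (in reading order) 3, 4, 1, 2, 0 — all 5 distinct ✓
Every symbol of L1 meets every symbol of L2 exactly once, so all 25 pairs are distinct (25 of 25).
Conclusion: YES.

YES


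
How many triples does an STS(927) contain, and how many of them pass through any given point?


An STS(v) is a 2-(v, 3, 1) BIBD: block size k = 3, λ = 1.
Replication: r(k − 1) = λ(v − 1) ⇒ r·2 = 927 − 1 = 926 ⇒ r = 463.
Block count: bk = vr ⇒ b·3 = 927·463 = 429201 ⇒ b = 143067.

r = 463, b = 143067.


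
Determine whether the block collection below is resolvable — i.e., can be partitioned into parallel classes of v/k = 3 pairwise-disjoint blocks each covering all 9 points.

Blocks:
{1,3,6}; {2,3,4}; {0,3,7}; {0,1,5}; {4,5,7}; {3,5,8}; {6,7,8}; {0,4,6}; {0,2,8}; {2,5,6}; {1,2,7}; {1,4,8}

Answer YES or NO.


v = 9, block size k = 3, number of blocks = 12.
For resolvability, blocks must partition into parallel classes of size v/k = 3.
Total blocks must therefore be a multiple of 3: 12 = 3·4 + 0 ⇒ divisible ✓.
Greedy packing gives 4 candidate class(es). Each should be a full parallel class (size 3, covers all 9 points).
  Class 1 (3 blocks): {1,3,6}; {4,5,7}; {0,2,8}. Points covered: [0, 1, 2, 3, 4, 5, 6, 7, 8].
  Class 2 (3 blocks): {2,3,4}; {0,1,5}; {6,7,8}. Points covered: [0, 1, 2, 3, 4, 5, 6, 7, 8].
  Class 3 (3 blocks): {0,3,7}; {2,5,6}; {1,4,8}. Points covered: [0, 1, 2, 3, 4, 5, 6, 7, 8].
  Class 4 (3 blocks): {3,5,8}; {0,4,6}; {1,2,7}. Points covered: [0, 1, 2, 3, 4, 5, 6, 7, 8].
All classes full (size 3)? YES. All classes cover every point? YES.
Resolvable? YES.

YES


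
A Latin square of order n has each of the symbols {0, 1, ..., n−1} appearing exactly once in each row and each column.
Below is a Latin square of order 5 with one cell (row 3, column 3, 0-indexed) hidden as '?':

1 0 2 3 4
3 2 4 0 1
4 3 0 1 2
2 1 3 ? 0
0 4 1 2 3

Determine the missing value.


Row 3 contains symbols [0, 1, 2, 3] — missing [4].
Column 3 contains symbols [0, 1, 2, 3] — missing [4].
The missing symbol must appear in both missing sets; intersection = [4].
Therefore the hidden value is 4.

Missing value = 4.


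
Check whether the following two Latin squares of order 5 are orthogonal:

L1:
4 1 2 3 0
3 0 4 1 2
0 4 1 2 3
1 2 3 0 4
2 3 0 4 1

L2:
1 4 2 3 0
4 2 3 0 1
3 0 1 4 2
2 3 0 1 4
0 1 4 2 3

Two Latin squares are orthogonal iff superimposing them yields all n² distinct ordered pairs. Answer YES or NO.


Form the n² = 25 superimposed pairs (L1[i][j], L2[i][j]), row by row (rows and columns indexed from 0):
row 0: (4,1) (1,4) (2,2) (3,3) (0,0)
row 1: (3,4) (0,2) (4,3) (1,0) (2,1)
row 2: (0,3) (4,0) (1,1) (2,4) (3,2)
row 3: (1,2) (2,3) (3,0) (0,1) (4,4)
row 4: (2,0) (3,1) (0,4) (4,2) (1,3)
Orthogonality requires all 25 pairs distinct.
Check by first coordinate: for each symbol s of L1, list the L2 entries in the n cells where L1 = s; they must all differ.
  L1 = 0: L2 entries (in reading order) 0, 2, 3, 1, 4 — all 5 distinct ✓
  L1 = 1: L2 entries (in reading order) 4, 0, 1, 2, 3 — all 5 distinct ✓
  L1 = 2: L2 entries (in reading order) 2, 1, 4, 3, 0 — all 5 distinct ✓
  L1 = 3: L2 entries (in reading order) 3, 4, 2, 0, 1 — all 5 distinct ✓
  L1 = 4: L2 entries (in reading order) 1, 3, 0, 4, 2 — all 5 distinct ✓
Every symbol of L1 meets every symbol of L2 exactly once, so all 25 pairs are distinct (25 of 25).
Conclusion: YES.

YES


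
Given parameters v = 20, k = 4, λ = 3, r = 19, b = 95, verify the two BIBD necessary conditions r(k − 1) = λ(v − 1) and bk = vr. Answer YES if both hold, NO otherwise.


Condition (i): r(k − 1) = 19·3 = 57; λ(v − 1) = 3·19 = 57. Match? YES.
Condition (ii): bk = 95·4 = 380; vr = 20·19 = 380. Match? YES.
Both conditions hold? YES.

YES


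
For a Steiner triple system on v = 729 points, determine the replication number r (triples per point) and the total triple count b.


An STS(v) is a 2-(v, 3, 1) BIBD: block size k = 3, λ = 1.
Replication: r(k − 1) = λ(v − 1) ⇒ r·2 = 729 − 1 = 728 ⇒ r = 364.
Block count: bk = vr ⇒ b·3 = 729·364 = 265356 ⇒ b = 88452.
(Check via b = v(v − 1)/6 = 729·728/6 = 530712/6 = 88452.)

r = 364, b = 88452.


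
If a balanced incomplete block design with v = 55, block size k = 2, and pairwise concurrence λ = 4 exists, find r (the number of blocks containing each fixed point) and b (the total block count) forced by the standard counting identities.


Any 2-(v, k, λ) BIBD satisfies two necessary conditions:
  (i)  Each point sits in r blocks, and counting incidences through any fixed point gives r(k − 1) = λ(v − 1), so r = λ(v − 1)/(k − 1).
  (ii) Total incidences bk = vr, so b = vr/k.
Step 1: r = λ(v − 1)/(k − 1) = 4·(55 − 1)/(2 − 1) = 4·54/1 = 216/1 = 216.
Step 2: b = vr/k = 55·216/2 = 11880/2 = 5940.
Check integrality: r = 216 ∈ Z ✓, b = 5940 ∈ Z ✓.
(These identities are necessary conditions: they determine r and b for any design with these parameters, but do not by themselves prove that one exists.)

r = 216, b = 5940.


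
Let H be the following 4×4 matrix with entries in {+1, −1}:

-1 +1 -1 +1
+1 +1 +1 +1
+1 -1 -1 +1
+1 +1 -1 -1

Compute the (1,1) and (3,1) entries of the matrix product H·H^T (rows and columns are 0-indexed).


Row 1 of H: [1, 1, 1, 1].
Row 3 of H: [1, 1, -1, -1].
(H·H^T)[1][1] = Σ_j H[1][j]·H[1][j] = (1)² + (1)² + (1)² + (1)² = 1 + 1 + 1 + 1 = 4.
(H·H^T)[3][1] = Σ_j H[3][j]·H[1][j] = (1)·(1) + (1)·(1) + (-1)·(1) + (-1)·(1) = 1 + 1 + -1 + -1 = 0.
So rows 3 and 1 are orthogonal; the diagonal entry equals n = 4.

(1,1) entry = 4; (3,1) entry = 0.


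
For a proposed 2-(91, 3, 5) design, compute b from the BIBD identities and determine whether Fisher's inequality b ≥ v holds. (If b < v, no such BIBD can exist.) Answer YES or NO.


b = λv(v − 1)/(k(k − 1)) = 5·91·90/(3·2) = 40950/6 = 6825.
Compare with v = 91: b ≥ v, so Fisher's inequality holds.

YES


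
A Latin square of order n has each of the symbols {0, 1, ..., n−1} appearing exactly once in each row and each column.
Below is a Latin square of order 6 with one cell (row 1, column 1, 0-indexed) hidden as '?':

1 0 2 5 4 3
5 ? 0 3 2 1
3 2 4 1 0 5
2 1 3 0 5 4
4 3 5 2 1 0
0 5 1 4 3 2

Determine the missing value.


Row 1 contains symbols [0, 1, 2, 3, 5] — missing [4].
Column 1 contains symbols [0, 1, 2, 3, 5] — missing [4].
The missing symbol must appear in both missing sets; intersection = [4].
Therefore the hidden value is 4.

Missing value = 4.


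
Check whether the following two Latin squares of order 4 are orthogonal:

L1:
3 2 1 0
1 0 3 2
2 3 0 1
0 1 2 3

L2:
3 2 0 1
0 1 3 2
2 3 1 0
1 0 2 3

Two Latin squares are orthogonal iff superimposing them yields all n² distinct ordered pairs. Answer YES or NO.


Form the n² = 16 superimposed pairs (L1[i][j], L2[i][j]), row by row (rows and columns indexed from 0):
row 0: (3,3) (2,2) (1,0) (0,1)
row 1: (1,0) (0,1) (3,3) (2,2)
row 2: (2,2) (3,3) (0,1) (1,0)
row 3: (0,1) (1,0) (2,2) (3,3)
Orthogonality requires all 16 pairs distinct.
But the pair (1,0) repeats: cell (0,2) has L1 = 1, L2 = 0, and cell (1,0) has L1 = 1, L2 = 0.
A repeated pair means some other pair never occurs (only 4 distinct pairs out of 16), so the squares are not orthogonal.
Conclusion: NO.

NO


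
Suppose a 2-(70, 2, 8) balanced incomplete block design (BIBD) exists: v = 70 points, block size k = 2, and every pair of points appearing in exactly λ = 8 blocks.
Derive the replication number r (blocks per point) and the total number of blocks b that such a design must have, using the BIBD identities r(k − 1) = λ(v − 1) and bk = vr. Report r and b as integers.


Any 2-(v, k, λ) BIBD satisfies two necessary conditions:
  (i)  Each point sits in r blocks, and counting incidences through any fixed point gives r(k − 1) = λ(v − 1), so r = λ(v − 1)/(k − 1).
  (ii) Total incidences bk = vr, so b = vr/k.
Step 1: r = λ(v − 1)/(k − 1) = 8·(70 − 1)/(2 − 1) = 8·69/1 = 552/1 = 552.
Step 2: b = vr/k = 70·552/2 = 38640/2 = 19320.
Check integrality: r = 552 ∈ Z ✓, b = 19320 ∈ Z ✓.
(These identities are necessary conditions: they determine r and b for any design with these parameters, but do not by themselves prove that one exists.)

r = 552, b = 19320.


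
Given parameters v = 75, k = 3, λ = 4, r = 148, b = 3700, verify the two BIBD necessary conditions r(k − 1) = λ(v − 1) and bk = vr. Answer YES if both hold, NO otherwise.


Condition (i): r(k − 1) = 148·2 = 296; λ(v − 1) = 4·74 = 296. Match? YES.
Condition (ii): bk = 3700·3 = 11100; vr = 75·148 = 11100. Match? YES.
Both conditions hold? YES.

YES


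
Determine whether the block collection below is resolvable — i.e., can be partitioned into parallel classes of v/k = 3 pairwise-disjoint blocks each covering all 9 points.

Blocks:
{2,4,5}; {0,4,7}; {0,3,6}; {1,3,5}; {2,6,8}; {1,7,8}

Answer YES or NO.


v = 9, block size k = 3, number of blocks = 6.
For resolvability, blocks must partition into parallel classes of size v/k = 3.
Total blocks must therefore be a multiple of 3: 6 = 3·2 + 0 ⇒ divisible ✓.
Greedy packing gives 2 candidate class(es). Each should be a full parallel class (size 3, covers all 9 points).
  Class 1 (3 blocks): {2,4,5}; {0,3,6}; {1,7,8}. Points covered: [0, 1, 2, 3, 4, 5, 6, 7, 8].
  Class 2 (3 blocks): {0,4,7}; {1,3,5}; {2,6,8}. Points covered: [0, 1, 2, 3, 4, 5, 6, 7, 8].
All classes full (size 3)? YES. All classes cover every point? YES.
Resolvable? YES.

YES


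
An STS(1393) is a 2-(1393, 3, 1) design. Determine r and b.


An STS(v) is a 2-(v, 3, 1) BIBD: block size k = 3, λ = 1.
Replication: r(k − 1) = λ(v − 1) ⇒ r·2 = 1393 − 1 = 1392 ⇒ r = 696.
Block count: b = v(v − 1)/6 = 1393·1392/6 = 1939056/6 = 323176.
(Check via bk = vr: 323176·3 = 969528 = 1393·696 = 969528 ✓.)

r = 696, b = 323176.


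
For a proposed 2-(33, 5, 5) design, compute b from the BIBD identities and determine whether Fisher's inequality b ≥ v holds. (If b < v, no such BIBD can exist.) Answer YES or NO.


b = λv(v − 1)/(k(k − 1)) = 5·33·32/(5·4) = 5280/20 = 264.
Compare with v = 33: b ≥ v, so Fisher's inequality holds.

YES


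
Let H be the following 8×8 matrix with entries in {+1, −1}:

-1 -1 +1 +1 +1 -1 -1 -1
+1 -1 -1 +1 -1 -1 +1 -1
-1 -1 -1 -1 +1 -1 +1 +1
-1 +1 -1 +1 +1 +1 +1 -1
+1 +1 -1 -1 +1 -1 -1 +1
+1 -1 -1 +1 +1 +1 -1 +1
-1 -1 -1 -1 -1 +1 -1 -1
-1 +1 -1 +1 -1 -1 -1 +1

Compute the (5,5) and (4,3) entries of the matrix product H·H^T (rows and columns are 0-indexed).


Row 3 of H: [-1, 1, -1, 1, 1, 1, 1, -1].
Row 4 of H: [1, 1, -1, -1, 1, -1, -1, 1].
Row 5 of H: [1, -1, -1, 1, 1, 1, -1, 1].
(H·H^T)[5][5] = Σ_j H[5][j]·H[5][j] = (1)² + (-1)² + (-1)² + (1)² + (1)² + (1)² + (-1)² + (1)² = 1 + 1 + 1 + 1 + 1 + 1 + 1 + 1 = 8.
(H·H^T)[4][3] = Σ_j H[4][j]·H[3][j] = (1)·(-1) + (1)·(1) + (-1)·(-1) + (-1)·(1) + (1)·(1) + (-1)·(1) + (-1)·(1) + (1)·(-1) = -1 + 1 + 1 + -1 + 1 + -1 + -1 + -1 = -2.
Rows 4 and 3 are not orthogonal (dot product = -2 ≠ 0), so H is not a Hadamard matrix.

(5,5) entry = 8; (4,3) entry = -2.


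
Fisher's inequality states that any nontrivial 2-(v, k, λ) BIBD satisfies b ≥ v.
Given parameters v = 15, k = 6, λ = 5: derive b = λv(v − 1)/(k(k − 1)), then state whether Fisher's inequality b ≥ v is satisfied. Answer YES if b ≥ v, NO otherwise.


r = λ(v − 1)/(k − 1) = 5·14/5 = 14.
b = vr/k = 15·14/6 = 35.
Fisher's inequality: b ≥ v ⇔ 35 ≥ 15? YES.

YES


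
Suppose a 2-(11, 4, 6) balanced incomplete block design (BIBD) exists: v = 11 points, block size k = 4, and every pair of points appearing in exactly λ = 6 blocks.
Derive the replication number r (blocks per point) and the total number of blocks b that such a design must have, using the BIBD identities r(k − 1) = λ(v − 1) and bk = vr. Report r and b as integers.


Any 2-(v, k, λ) BIBD satisfies two necessary conditions:
  (i)  Each point sits in r blocks, and counting incidences through any fixed point gives r(k − 1) = λ(v − 1), so r = λ(v − 1)/(k − 1).
  (ii) Total incidences bk = vr, so b = vr/k.
Step 1: r = λ(v − 1)/(k − 1) = 6·(11 − 1)/(4 − 1) = 6·10/3 = 60/3 = 20.
Step 2: b = vr/k = 11·20/4 = 220/4 = 55.
Check integrality: r = 20 ∈ Z ✓, b = 55 ∈ Z ✓.
(These identities are necessary conditions: they determine r and b for any design with these parameters, but do not by themselves prove that one exists.)

r = 20, b = 55.


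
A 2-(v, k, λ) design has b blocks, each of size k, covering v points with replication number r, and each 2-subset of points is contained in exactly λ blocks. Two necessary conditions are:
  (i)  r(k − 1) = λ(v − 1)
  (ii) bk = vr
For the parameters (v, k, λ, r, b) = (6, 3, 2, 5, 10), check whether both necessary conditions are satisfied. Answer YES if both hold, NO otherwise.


Condition (i): r(k − 1) = 5·2 = 10; λ(v − 1) = 2·5 = 10. Match? YES.
Condition (ii): bk = 10·3 = 30; vr = 6·5 = 30. Match? YES.
Both conditions hold? YES.

YES


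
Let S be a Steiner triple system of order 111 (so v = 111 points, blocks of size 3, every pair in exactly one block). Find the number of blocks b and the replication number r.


An STS(v) is a 2-(v, 3, 1) BIBD: block size k = 3, λ = 1.
Replication: r(k − 1) = λ(v − 1) ⇒ r·2 = 111 − 1 = 110 ⇒ r = 55.
Block count: bk = vr ⇒ b·3 = 111·55 = 6105 ⇒ b = 2035.

r = 55, b = 2035.


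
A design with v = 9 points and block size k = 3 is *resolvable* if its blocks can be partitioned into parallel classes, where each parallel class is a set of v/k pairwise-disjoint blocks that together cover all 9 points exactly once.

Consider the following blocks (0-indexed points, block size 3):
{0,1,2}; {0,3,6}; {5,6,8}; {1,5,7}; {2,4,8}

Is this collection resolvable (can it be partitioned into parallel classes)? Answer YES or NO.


v = 9, block size k = 3, number of blocks = 5.
For resolvability, blocks must partition into parallel classes of size v/k = 3.
Total blocks must therefore be a multiple of 3: 5 = 3·1 + 2 ⇒ not divisible ✗.
Resolvable? NO.

NO


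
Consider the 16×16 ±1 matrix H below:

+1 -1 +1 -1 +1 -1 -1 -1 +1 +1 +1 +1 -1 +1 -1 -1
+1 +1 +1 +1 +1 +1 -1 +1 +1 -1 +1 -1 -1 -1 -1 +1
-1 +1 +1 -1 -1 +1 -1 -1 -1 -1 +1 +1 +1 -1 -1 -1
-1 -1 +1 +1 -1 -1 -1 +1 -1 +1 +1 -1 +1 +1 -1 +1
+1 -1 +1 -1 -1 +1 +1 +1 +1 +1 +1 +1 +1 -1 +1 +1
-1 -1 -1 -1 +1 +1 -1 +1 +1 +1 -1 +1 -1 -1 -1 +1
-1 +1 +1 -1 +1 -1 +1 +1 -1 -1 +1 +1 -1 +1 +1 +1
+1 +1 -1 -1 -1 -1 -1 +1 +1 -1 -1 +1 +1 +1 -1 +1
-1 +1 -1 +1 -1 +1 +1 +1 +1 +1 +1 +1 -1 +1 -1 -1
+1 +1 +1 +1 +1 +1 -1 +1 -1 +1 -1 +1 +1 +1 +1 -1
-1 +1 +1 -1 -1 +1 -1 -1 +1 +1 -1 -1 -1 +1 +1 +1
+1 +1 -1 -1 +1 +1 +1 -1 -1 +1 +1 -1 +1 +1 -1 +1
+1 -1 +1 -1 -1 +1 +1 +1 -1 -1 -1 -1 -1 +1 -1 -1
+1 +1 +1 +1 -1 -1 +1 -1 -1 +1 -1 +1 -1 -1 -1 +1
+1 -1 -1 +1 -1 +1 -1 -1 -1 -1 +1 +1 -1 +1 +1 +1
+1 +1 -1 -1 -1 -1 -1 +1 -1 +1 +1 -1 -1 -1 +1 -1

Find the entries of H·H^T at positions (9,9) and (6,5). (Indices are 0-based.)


Row 5 of H: [-1, -1, -1, -1, 1, 1, -1, 1, 1, 1, -1, 1, -1, -1, -1, 1].
Row 6 of H: [-1, 1, 1, -1, 1, -1, 1, 1, -1, -1, 1, 1, -1, 1, 1, 1].
Row 9 of H: [1, 1, 1, 1, 1, 1, -1, 1, -1, 1, -1, 1, 1, 1, 1, -1].
(H·H^T)[9][9] = Σ_j H[9][j]·H[9][j] = (1)² + (1)² + (1)² + (1)² + (1)² + (1)² + (-1)² + (1)² + (-1)² + (1)² + (-1)² + (1)² + (1)² + (1)² + (1)² + (-1)² = 1 + 1 + 1 + 1 + 1 + 1 + 1 + 1 + 1 + 1 + 1 + 1 + 1 + 1 + 1 + 1 = 16.
(H·H^T)[6][5] = Σ_j H[6][j]·H[5][j] = (-1)·(-1) + (1)·(-1) + (1)·(-1) + (-1)·(-1) + (1)·(1) + (-1)·(1) + (1)·(-1) + (1)·(1) + (-1)·(1) + (-1)·(1) + (1)·(-1) + (1)·(1) + (-1)·(-1) + (1)·(-1) + (1)·(-1) + (1)·(1) = 1 + -1 + -1 + 1 + 1 + -1 + -1 + 1 + -1 + -1 + -1 + 1 + 1 + -1 + -1 + 1 = -2.
Rows 6 and 5 are not orthogonal (dot product = -2 ≠ 0), so H is not a Hadamard matrix.

(9,9) entry = 16; (6,5) entry = -2.


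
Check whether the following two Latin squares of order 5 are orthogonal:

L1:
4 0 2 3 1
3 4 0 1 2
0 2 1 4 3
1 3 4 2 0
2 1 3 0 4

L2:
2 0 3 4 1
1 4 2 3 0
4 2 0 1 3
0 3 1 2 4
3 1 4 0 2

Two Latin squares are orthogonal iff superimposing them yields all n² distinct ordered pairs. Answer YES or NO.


Form the n² = 25 superimposed pairs (L1[i][j], L2[i][j]), row by row (rows and columns indexed from 0):
row 0: (4,2) (0,0) (2,3) (3,4) (1,1)
row 1: (3,1) (4,4) (0,2) (1,3) (2,0)
row 2: (0,4) (2,2) (1,0) (4,1) (3,3)
row 3: (1,0) (3,3) (4,1) (2,2) (0,4)
row 4: (2,3) (1,1) (3,4) (0,0) (4,2)
Orthogonality requires all 25 pairs distinct.
But the pair (1,0) repeats: cell (2,2) has L1 = 1, L2 = 0, and cell (3,0) has L1 = 1, L2 = 0.
A repeated pair means some other pair never occurs (only 15 distinct pairs out of 25), so the squares are not orthogonal.
Conclusion: NO.

NO


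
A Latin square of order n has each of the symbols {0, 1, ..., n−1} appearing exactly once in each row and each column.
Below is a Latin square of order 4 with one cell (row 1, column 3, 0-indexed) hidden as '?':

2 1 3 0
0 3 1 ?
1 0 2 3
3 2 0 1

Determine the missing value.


Row 1 contains symbols [0, 1, 3] — missing [2].
Column 3 contains symbols [0, 1, 3] — missing [2].
The missing symbol must appear in both missing sets; intersection = [2].
Therefore the hidden value is 2.

Missing value = 2.


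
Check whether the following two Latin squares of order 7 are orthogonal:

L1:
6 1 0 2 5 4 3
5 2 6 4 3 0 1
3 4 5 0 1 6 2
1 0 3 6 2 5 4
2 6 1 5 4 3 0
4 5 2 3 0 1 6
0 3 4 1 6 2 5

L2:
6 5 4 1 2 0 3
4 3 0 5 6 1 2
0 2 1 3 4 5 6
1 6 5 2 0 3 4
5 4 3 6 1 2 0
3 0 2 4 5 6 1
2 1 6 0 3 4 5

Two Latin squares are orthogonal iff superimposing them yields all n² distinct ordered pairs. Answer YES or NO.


Form the n² = 49 superimposed pairs (L1[i][j], L2[i][j]), row by row (rows and columns indexed from 0):
row 0: (6,6) (1,5) (0,4) (2,1) (5,2) (4,0) (3,3)
row 1: (5,4) (2,3) (6,0) (4,5) (3,6) (0,1) (1,2)
row 2: (3,0) (4,2) (5,1) (0,3) (1,4) (6,5) (2,6)
row 3: (1,1) (0,6) (3,5) (6,2) (2,0) (5,3) (4,4)
row 4: (2,5) (6,4) (1,3) (5,6) (4,1) (3,2) (0,0)
row 5: (4,3) (5,0) (2,2) (3,4) (0,5) (1,6) (6,1)
row 6: (0,2) (3,1) (4,6) (1,0) (6,3) (2,4) (5,5)
Orthogonality requires all 49 pairs distinct.
Check by first coordinate: for each symbol s of L1, list the L2 entries in the n cells where L1 = s; they must all differ.
  L1 = 0: L2 entries (in reading order) 4, 1, 3, 6, 0, 5, 2 — all 7 distinct ✓
  L1 = 1: L2 entries (in reading order) 5, 2, 4, 1, 3, 6, 0 — all 7 distinct ✓
  L1 = 2: L2 entries (in reading order) 1, 3, 6, 0, 5, 2, 4 — all 7 distinct ✓
  L1 = 3: L2 entries (in reading order) 3, 6, 0, 5, 2, 4, 1 — all 7 distinct ✓
  L1 = 4: L2 entries (in reading order) 0, 5, 2, 4, 1, 3, 6 — all 7 distinct ✓
  L1 = 5: L2 entries (in reading order) 2, 4, 1, 3, 6, 0, 5 — all 7 distinct ✓
  L1 = 6: L2 entries (in reading order) 6, 0, 5, 2, 4, 1, 3 — all 7 distinct ✓
Every symbol of L1 meets every symbol of L2 exactly once, so all 49 pairs are distinct (49 of 49).
Conclusion: YES.

YES


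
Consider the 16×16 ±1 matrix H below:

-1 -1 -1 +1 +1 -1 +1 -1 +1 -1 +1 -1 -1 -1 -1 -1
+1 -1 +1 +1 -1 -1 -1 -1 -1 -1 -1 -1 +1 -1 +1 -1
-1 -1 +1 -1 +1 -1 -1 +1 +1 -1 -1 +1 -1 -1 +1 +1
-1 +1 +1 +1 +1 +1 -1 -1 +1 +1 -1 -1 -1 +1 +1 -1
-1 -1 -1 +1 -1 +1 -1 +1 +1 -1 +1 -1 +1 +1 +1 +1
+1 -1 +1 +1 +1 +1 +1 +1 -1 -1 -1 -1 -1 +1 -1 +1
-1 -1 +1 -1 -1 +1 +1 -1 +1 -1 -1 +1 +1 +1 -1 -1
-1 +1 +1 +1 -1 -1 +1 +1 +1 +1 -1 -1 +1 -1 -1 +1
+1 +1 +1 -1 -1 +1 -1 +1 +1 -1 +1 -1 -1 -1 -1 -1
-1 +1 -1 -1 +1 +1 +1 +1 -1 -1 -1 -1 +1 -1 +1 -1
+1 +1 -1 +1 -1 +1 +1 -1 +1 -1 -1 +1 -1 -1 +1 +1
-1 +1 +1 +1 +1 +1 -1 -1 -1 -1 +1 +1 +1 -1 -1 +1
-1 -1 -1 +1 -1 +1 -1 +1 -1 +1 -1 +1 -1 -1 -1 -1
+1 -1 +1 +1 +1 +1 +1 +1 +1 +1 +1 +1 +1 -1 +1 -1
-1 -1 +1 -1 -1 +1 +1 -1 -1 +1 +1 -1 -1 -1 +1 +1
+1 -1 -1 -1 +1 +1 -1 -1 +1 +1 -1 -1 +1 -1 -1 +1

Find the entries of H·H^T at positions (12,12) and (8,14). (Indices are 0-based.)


Row 8 of H: [1, 1, 1, -1, -1, 1, -1, 1, 1, -1, 1, -1, -1, -1, -1, -1].
Row 12 of H: [-1, -1, -1, 1, -1, 1, -1, 1, -1, 1, -1, 1, -1, -1, -1, -1].
Row 14 of H: [-1, -1, 1, -1, -1, 1, 1, -1, -1, 1, 1, -1, -1, -1, 1, 1].
(H·H^T)[12][12] = Σ_j H[12][j]·H[12][j] = (-1)² + (-1)² + (-1)² + (1)² + (-1)² + (1)² + (-1)² + (1)² + (-1)² + (1)² + (-1)² + (1)² + (-1)² + (-1)² + (-1)² + (-1)² = 1 + 1 + 1 + 1 + 1 + 1 + 1 + 1 + 1 + 1 + 1 + 1 + 1 + 1 + 1 + 1 = 16.
(H·H^T)[8][14] = Σ_j H[8][j]·H[14][j] = (1)·(-1) + (1)·(-1) + (1)·(1) + (-1)·(-1) + (-1)·(-1) + (1)·(1) + (-1)·(1) + (1)·(-1) + (1)·(-1) + (-1)·(1) + (1)·(1) + (-1)·(-1) + (-1)·(-1) + (-1)·(-1) + (-1)·(1) + (-1)·(1) = -1 + -1 + 1 + 1 + 1 + 1 + -1 + -1 + -1 + -1 + 1 + 1 + 1 + 1 + -1 + -1 = 0.
So rows 8 and 14 are orthogonal; the diagonal entry equals n = 16.

(12,12) entry = 16; (8,14) entry = 0.


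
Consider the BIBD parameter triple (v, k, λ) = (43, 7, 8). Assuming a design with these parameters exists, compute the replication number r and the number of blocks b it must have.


Any 2-(v, k, λ) BIBD satisfies two necessary conditions:
  (i)  Each point sits in r blocks, and counting incidences through any fixed point gives r(k − 1) = λ(v − 1), so r = λ(v − 1)/(k − 1).
  (ii) Total incidences bk = vr, so b = vr/k.
Step 1: r = λ(v − 1)/(k − 1) = 8·(43 − 1)/(7 − 1) = 8·42/6 = 336/6 = 56.
Step 2: b = vr/k = 43·56/7 = 2408/7 = 344.
Check integrality: r = 56 ∈ Z ✓, b = 344 ∈ Z ✓.
(These identities are necessary conditions: they determine r and b for any design with these parameters, but do not by themselves prove that one exists.)

r = 56, b = 344.


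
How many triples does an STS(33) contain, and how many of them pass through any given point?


An STS(v) is a 2-(v, 3, 1) BIBD: block size k = 3, λ = 1.
Replication: r(k − 1) = λ(v − 1) ⇒ r·2 = 33 − 1 = 32 ⇒ r = 16.
Block count: b = v(v − 1)/6 = 33·32/6 = 1056/6 = 176.
(Check via bk = vr: 176·3 = 528 = 33·16 = 528 ✓.)

r = 16, b = 176.


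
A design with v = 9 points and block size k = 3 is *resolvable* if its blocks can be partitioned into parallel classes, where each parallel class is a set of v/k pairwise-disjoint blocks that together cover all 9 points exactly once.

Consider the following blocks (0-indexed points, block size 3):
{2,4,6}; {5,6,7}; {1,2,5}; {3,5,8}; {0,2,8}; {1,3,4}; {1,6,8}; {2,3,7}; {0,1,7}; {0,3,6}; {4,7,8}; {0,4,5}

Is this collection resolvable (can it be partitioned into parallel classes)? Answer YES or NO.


v = 9, block size k = 3, number of blocks = 12.
For resolvability, blocks must partition into parallel classes of size v/k = 3.
Total blocks must therefore be a multiple of 3: 12 = 3·4 + 0 ⇒ divisible ✓.
Greedy packing gives 4 candidate class(es). Each should be a full parallel class (size 3, covers all 9 points).
  Class 1 (3 blocks): {2,4,6}; {3,5,8}; {0,1,7}. Points covered: [0, 1, 2, 3, 4, 5, 6, 7, 8].
  Class 2 (3 blocks): {5,6,7}; {0,2,8}; {1,3,4}. Points covered: [0, 1, 2, 3, 4, 5, 6, 7, 8].
  Class 3 (3 blocks): {1,2,5}; {0,3,6}; {4,7,8}. Points covered: [0, 1, 2, 3, 4, 5, 6, 7, 8].
  Class 4 (3 blocks): {1,6,8}; {2,3,7}; {0,4,5}. Points covered: [0, 1, 2, 3, 4, 5, 6, 7, 8].
All classes full (size 3)? YES. All classes cover every point? YES.
Resolvable? YES.

YES


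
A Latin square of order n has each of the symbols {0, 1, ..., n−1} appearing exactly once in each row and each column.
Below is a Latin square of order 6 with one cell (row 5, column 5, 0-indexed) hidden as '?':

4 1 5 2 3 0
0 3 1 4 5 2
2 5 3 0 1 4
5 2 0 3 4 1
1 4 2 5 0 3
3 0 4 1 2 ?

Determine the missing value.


Row 5 contains symbols [0, 1, 2, 3, 4] — missing [5].
Column 5 contains symbols [0, 1, 2, 3, 4] — missing [5].
The missing symbol must appear in both missing sets; intersection = [5].
Therefore the hidden value is 5.

Missing value = 5.


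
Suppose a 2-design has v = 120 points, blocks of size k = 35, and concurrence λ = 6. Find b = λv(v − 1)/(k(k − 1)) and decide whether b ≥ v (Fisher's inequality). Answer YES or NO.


b = λv(v − 1)/(k(k − 1)) = 6·120·119/(35·34) = 85680/1190 = 72.
Compare with v = 120: b < v, so Fisher's inequality fails.

NO


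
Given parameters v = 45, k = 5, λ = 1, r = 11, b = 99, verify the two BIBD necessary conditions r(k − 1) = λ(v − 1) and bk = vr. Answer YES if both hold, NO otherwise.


Condition (i): r(k − 1) = 11·4 = 44; λ(v − 1) = 1·44 = 44. Match? YES.
Condition (ii): bk = 99·5 = 495; vr = 45·11 = 495. Match? YES.
Both conditions hold? YES.

YES


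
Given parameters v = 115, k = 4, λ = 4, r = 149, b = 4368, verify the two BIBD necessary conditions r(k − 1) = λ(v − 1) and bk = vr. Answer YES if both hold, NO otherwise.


Condition (i): r(k − 1) = 149·3 = 447; λ(v − 1) = 4·114 = 456. Match? NO.
Condition (ii): bk = 4368·4 = 17472; vr = 115·149 = 17135. Match? NO.
Both conditions hold? NO.

NO


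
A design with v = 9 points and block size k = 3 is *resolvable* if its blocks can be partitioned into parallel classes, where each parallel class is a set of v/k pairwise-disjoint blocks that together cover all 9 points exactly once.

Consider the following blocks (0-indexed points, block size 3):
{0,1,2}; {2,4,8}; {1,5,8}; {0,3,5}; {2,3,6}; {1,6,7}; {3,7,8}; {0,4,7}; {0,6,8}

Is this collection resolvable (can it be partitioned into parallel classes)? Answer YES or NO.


v = 9, block size k = 3, number of blocks = 9.
For resolvability, blocks must partition into parallel classes of size v/k = 3.
Total blocks must therefore be a multiple of 3: 9 = 3·3 + 0 ⇒ divisible ✓.
Consider block {0,1,2}. The only other block(s) in the collection disjoint from it are {3,7,8} — just 1 block(s). Any parallel class containing {0,1,2} would need 2 other blocks each disjoint from it, so no parallel class of size 3 can contain {0,1,2}.
Since every block must belong to some parallel class in a resolution, the collection cannot be partitioned into parallel classes.
Resolvable? NO.

NO


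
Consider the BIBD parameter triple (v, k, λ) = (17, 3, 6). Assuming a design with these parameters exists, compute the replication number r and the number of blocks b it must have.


Any 2-(v, k, λ) BIBD satisfies two necessary conditions:
  (i)  Each point sits in r blocks, and counting incidences through any fixed point gives r(k − 1) = λ(v − 1), so r = λ(v − 1)/(k − 1).
  (ii) Total incidences bk = vr, so b = vr/k.
Step 1: r = λ(v − 1)/(k − 1) = 6·(17 − 1)/(3 − 1) = 6·16/2 = 96/2 = 48.
Step 2: b = vr/k = 17·48/3 = 816/3 = 272.
Check integrality: r = 48 ∈ Z ✓, b = 272 ∈ Z ✓.
(These identities are necessary conditions: they determine r and b for any design with these parameters, but do not by themselves prove that one exists.)

r = 48, b = 272.


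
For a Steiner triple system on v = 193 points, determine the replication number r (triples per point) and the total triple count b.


An STS(v) is a 2-(v, 3, 1) BIBD: block size k = 3, λ = 1.
Replication: r(k − 1) = λ(v − 1) ⇒ r·2 = 193 − 1 = 192 ⇒ r = 96.
Block count: bk = vr ⇒ b·3 = 193·96 = 18528 ⇒ b = 6176.
(Check via b = v(v − 1)/6 = 193·192/6 = 37056/6 = 6176.)

r = 96, b = 6176.


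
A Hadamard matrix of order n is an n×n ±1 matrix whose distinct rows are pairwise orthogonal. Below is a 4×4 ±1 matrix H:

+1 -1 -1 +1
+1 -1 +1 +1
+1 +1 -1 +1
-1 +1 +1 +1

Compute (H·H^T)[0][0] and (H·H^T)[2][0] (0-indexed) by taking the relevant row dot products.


Row 0 of H: [1, -1, -1, 1].
Row 2 of H: [1, 1, -1, 1].
(H·H^T)[0][0] = Σ_j H[0][j]·H[0][j] = (1)² + (-1)² + (-1)² + (1)² = 1 + 1 + 1 + 1 = 4.
(H·H^T)[2][0] = Σ_j H[2][j]·H[0][j] = (1)·(1) + (1)·(-1) + (-1)·(-1) + (1)·(1) = 1 + -1 + 1 + 1 = 2.
Rows 2 and 0 are not orthogonal (dot product = 2 ≠ 0), so H is not a Hadamard matrix.

(0,0) entry = 4; (2,0) entry = 2.


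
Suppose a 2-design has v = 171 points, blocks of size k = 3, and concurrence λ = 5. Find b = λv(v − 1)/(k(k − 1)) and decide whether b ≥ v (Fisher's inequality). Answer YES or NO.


b = λv(v − 1)/(k(k − 1)) = 5·171·170/(3·2) = 145350/6 = 24225.
Compare with v = 171: b ≥ v, so Fisher's inequality holds.

YES


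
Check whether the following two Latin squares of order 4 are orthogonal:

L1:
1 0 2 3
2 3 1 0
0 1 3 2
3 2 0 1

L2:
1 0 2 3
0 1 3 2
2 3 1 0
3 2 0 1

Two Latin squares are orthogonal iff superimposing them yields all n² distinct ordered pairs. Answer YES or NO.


Form the n² = 16 superimposed pairs (L1[i][j], L2[i][j]), row by row (rows and columns indexed from 0):
row 0: (1,1) (0,0) (2,2) (3,3)
row 1: (2,0) (3,1) (1,3) (0,2)
row 2: (0,2) (1,3) (3,1) (2,0)
row 3: (3,3) (2,2) (0,0) (1,1)
Orthogonality requires all 16 pairs distinct.
But the pair (0,2) repeats: cell (1,3) has L1 = 0, L2 = 2, and cell (2,0) has L1 = 0, L2 = 2.
A repeated pair means some other pair never occurs (only 8 distinct pairs out of 16), so the squares are not orthogonal.
Conclusion: NO.

NO
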